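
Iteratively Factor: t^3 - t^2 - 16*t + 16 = (t - 1)*(t^2 - 16) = (t - 1)*(t + 4)*(t - 4)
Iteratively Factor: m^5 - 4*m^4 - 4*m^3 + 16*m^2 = (m - 2)*(m^4 - 2*m^3 - 8*m^2) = (m - 2)*(m + 2)*(m^3 - 4*m^2) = (m - 4)*(m - 2)*(m + 2)*(m^2) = m*(m - 4)*(m - 2)*(m + 2)*(m)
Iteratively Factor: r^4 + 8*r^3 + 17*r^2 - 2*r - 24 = (r + 3)*(r^3 + 5*r^2 + 2*r - 8) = (r - 1)*(r + 3)*(r^2 + 6*r + 8) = (r - 1)*(r + 2)*(r + 3)*(r + 4)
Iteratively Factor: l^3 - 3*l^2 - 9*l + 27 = (l + 3)*(l^2 - 6*l + 9) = (l - 3)*(l + 3)*(l - 3)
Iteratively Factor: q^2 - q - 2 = (q + 1)*(q - 2)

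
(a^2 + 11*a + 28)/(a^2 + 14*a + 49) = (a + 4)/(a + 7)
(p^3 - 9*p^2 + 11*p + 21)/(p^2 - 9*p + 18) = (p^2 - 6*p - 7)/(p - 6)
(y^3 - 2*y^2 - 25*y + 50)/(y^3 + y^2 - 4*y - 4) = (y^2 - 25)/(y^2 + 3*y + 2)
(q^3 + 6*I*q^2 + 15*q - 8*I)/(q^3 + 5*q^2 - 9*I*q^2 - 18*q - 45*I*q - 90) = (q^3 + 6*I*q^2 + 15*q - 8*I)/(q^3 + q^2*(5 - 9*I) + q*(-18 - 45*I) - 90)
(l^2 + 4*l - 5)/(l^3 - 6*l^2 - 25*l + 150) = (l - 1)/(l^2 - 11*l + 30)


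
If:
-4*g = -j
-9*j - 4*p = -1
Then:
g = 1/36 - p/9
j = 1/9 - 4*p/9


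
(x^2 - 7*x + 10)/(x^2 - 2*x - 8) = (-x^2 + 7*x - 10)/(-x^2 + 2*x + 8)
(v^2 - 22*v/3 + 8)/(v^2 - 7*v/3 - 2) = (-3*v^2 + 22*v - 24)/(-3*v^2 + 7*v + 6)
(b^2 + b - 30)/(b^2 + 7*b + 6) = (b - 5)/(b + 1)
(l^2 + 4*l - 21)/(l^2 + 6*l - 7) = (l - 3)/(l - 1)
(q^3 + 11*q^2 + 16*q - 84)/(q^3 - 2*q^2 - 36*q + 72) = (q + 7)/(q - 6)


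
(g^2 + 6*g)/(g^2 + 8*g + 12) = g/(g + 2)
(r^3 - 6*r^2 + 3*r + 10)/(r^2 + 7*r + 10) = (r^3 - 6*r^2 + 3*r + 10)/(r^2 + 7*r + 10)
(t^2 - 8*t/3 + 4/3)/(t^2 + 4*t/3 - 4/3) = (t - 2)/(t + 2)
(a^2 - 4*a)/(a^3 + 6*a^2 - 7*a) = (a - 4)/(a^2 + 6*a - 7)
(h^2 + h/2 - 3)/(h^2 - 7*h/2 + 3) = (h + 2)/(h - 2)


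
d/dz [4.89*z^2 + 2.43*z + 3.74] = 9.78*z + 2.43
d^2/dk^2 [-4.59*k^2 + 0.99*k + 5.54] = -9.18000000000000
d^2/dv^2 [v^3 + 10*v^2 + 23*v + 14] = 6*v + 20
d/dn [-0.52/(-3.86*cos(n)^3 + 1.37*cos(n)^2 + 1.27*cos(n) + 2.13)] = (6.0216*cos(n)^2 - 1.4248*cos(n) - 0.6604)*sin(n)/(-3.86*cos(n)^3 + 1.37*cos(n)^2 + 1.27*cos(n) + 2.13)^2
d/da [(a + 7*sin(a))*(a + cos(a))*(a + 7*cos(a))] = -(a + 7*sin(a))*(a + cos(a))*(7*sin(a) - 1) - (a + 7*sin(a))*(a + 7*cos(a))*(sin(a) - 1) + (a + cos(a))*(a + 7*cos(a))*(7*cos(a) + 1)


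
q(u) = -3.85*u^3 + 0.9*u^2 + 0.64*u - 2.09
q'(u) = -11.55*u^2 + 1.8*u + 0.64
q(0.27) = -1.93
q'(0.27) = 0.28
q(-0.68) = -0.90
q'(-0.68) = -5.92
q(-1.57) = 14.02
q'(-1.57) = -30.66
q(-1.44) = 10.35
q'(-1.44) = -25.90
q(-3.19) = 130.00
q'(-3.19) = -122.64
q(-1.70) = 18.34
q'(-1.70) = -35.80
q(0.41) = -1.94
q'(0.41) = -0.56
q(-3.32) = 146.59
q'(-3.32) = -132.64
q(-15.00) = 13184.56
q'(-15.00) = -2625.11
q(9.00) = -2730.08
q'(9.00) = -918.71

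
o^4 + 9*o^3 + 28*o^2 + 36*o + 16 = (o + 1)*(o + 2)^2*(o + 4)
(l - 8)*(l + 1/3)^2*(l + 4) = l^4 - 10*l^3/3 - 311*l^2/9 - 196*l/9 - 32/9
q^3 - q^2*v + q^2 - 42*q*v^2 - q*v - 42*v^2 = (q + 1)*(q - 7*v)*(q + 6*v)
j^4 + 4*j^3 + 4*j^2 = j^2*(j + 2)^2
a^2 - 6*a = a*(a - 6)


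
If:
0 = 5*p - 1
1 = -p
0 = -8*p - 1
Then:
No Solution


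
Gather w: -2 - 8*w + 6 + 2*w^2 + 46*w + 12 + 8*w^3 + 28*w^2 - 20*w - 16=8*w^3 + 30*w^2 + 18*w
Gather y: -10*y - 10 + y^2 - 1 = y^2 - 10*y - 11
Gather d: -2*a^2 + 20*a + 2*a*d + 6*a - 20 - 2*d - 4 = -2*a^2 + 26*a + d*(2*a - 2) - 24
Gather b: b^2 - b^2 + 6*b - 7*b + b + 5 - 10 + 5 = 0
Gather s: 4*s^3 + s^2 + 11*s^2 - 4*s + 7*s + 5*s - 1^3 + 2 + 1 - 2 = 4*s^3 + 12*s^2 + 8*s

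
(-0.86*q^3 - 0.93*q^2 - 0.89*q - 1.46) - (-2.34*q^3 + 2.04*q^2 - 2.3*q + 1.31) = 1.48*q^3 - 2.97*q^2 + 1.41*q - 2.77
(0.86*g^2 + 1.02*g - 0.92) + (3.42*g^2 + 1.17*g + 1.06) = 4.28*g^2 + 2.19*g + 0.14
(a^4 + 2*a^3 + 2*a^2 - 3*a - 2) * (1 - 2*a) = -2*a^5 - 3*a^4 - 2*a^3 + 8*a^2 + a - 2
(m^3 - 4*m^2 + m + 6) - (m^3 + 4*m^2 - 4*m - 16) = -8*m^2 + 5*m + 22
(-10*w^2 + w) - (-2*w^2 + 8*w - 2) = -8*w^2 - 7*w + 2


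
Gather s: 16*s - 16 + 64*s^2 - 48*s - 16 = 64*s^2 - 32*s - 32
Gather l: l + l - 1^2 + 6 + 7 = 2*l + 12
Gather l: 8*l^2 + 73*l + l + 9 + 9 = 8*l^2 + 74*l + 18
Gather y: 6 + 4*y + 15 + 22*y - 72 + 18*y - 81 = 44*y - 132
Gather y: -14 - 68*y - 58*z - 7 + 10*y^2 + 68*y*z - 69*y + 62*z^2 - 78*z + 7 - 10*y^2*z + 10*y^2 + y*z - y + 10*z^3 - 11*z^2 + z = y^2*(20 - 10*z) + y*(69*z - 138) + 10*z^3 + 51*z^2 - 135*z - 14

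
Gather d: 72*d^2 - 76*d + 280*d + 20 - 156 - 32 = 72*d^2 + 204*d - 168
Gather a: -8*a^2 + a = -8*a^2 + a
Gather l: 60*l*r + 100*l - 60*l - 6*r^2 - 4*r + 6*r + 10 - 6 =l*(60*r + 40) - 6*r^2 + 2*r + 4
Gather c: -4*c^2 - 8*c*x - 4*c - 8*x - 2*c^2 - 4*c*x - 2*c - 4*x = -6*c^2 + c*(-12*x - 6) - 12*x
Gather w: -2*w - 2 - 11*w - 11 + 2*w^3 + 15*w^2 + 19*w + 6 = 2*w^3 + 15*w^2 + 6*w - 7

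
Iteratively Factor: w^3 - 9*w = (w)*(w^2 - 9) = w*(w - 3)*(w + 3)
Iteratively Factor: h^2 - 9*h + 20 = (h - 5)*(h - 4)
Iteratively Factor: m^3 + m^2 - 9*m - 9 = (m + 1)*(m^2 - 9) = (m - 3)*(m + 1)*(m + 3)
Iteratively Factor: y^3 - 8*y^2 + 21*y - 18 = (y - 2)*(y^2 - 6*y + 9) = (y - 3)*(y - 2)*(y - 3)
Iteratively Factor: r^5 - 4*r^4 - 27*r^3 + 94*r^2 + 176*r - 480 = (r + 3)*(r^4 - 7*r^3 - 6*r^2 + 112*r - 160) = (r - 5)*(r + 3)*(r^3 - 2*r^2 - 16*r + 32) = (r - 5)*(r + 3)*(r + 4)*(r^2 - 6*r + 8) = (r - 5)*(r - 2)*(r + 3)*(r + 4)*(r - 4)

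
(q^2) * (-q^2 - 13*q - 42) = -q^4 - 13*q^3 - 42*q^2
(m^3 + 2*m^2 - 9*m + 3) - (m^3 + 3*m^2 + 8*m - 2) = -m^2 - 17*m + 5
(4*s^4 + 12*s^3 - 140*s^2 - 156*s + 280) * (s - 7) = 4*s^5 - 16*s^4 - 224*s^3 + 824*s^2 + 1372*s - 1960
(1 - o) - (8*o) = 1 - 9*o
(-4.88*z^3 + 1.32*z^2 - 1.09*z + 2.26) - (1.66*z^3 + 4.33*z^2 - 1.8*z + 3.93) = -6.54*z^3 - 3.01*z^2 + 0.71*z - 1.67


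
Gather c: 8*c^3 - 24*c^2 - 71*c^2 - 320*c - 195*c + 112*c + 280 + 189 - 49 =8*c^3 - 95*c^2 - 403*c + 420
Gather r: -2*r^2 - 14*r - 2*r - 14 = -2*r^2 - 16*r - 14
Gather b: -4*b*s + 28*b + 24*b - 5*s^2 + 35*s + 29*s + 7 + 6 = b*(52 - 4*s) - 5*s^2 + 64*s + 13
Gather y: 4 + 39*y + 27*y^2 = 27*y^2 + 39*y + 4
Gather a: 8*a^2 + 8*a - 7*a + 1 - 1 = 8*a^2 + a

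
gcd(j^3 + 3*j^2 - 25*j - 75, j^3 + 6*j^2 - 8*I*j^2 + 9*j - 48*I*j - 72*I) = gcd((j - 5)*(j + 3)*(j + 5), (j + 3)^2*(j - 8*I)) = j + 3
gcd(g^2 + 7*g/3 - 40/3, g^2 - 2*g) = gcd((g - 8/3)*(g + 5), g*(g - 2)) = 1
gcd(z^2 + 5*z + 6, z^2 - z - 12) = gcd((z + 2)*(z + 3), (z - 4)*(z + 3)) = z + 3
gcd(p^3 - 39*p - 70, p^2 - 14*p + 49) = p - 7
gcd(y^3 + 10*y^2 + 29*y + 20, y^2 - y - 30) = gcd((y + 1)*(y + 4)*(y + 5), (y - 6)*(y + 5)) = y + 5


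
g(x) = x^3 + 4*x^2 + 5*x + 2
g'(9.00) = 320.00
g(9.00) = 1100.00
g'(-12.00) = 341.00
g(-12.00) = -1210.00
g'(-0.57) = 1.41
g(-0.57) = 0.26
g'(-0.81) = 0.49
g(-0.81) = 0.04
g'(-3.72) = 16.76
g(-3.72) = -12.73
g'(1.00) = 16.00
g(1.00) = 12.00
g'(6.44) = 180.94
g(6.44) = 467.18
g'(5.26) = 130.08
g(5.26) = 284.50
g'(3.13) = 59.43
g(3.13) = 87.50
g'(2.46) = 42.83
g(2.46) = 53.39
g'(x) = 3*x^2 + 8*x + 5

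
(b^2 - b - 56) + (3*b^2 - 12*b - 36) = 4*b^2 - 13*b - 92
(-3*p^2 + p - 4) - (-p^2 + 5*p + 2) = -2*p^2 - 4*p - 6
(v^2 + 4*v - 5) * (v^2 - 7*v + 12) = v^4 - 3*v^3 - 21*v^2 + 83*v - 60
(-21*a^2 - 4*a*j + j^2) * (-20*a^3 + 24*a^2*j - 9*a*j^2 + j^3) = 420*a^5 - 424*a^4*j + 73*a^3*j^2 + 39*a^2*j^3 - 13*a*j^4 + j^5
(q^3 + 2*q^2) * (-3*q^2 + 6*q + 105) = -3*q^5 + 117*q^3 + 210*q^2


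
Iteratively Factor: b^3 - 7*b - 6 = (b - 3)*(b^2 + 3*b + 2) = (b - 3)*(b + 1)*(b + 2)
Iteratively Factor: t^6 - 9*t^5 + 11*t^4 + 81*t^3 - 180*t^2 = (t - 4)*(t^5 - 5*t^4 - 9*t^3 + 45*t^2) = (t - 5)*(t - 4)*(t^4 - 9*t^2) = t*(t - 5)*(t - 4)*(t^3 - 9*t) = t^2*(t - 5)*(t - 4)*(t^2 - 9) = t^2*(t - 5)*(t - 4)*(t + 3)*(t - 3)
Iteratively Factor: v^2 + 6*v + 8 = (v + 2)*(v + 4)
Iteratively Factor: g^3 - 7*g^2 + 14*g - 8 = (g - 2)*(g^2 - 5*g + 4) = (g - 2)*(g - 1)*(g - 4)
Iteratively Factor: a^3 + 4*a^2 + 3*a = (a)*(a^2 + 4*a + 3) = a*(a + 3)*(a + 1)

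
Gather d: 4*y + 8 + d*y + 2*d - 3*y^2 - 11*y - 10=d*(y + 2) - 3*y^2 - 7*y - 2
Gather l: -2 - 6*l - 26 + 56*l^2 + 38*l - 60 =56*l^2 + 32*l - 88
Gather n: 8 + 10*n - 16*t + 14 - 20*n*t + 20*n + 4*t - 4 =n*(30 - 20*t) - 12*t + 18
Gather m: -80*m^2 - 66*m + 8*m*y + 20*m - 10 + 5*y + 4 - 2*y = -80*m^2 + m*(8*y - 46) + 3*y - 6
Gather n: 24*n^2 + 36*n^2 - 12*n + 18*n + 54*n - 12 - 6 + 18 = 60*n^2 + 60*n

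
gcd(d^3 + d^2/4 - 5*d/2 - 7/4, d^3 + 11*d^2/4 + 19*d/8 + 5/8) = d + 1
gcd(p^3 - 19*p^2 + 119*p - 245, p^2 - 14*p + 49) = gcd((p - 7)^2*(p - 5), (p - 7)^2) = p^2 - 14*p + 49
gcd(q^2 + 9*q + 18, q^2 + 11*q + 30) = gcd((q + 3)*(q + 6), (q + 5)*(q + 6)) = q + 6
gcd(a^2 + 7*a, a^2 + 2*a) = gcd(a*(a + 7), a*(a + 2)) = a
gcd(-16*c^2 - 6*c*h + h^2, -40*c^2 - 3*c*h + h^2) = 8*c - h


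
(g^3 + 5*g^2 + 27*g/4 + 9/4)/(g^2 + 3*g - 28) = (4*g^3 + 20*g^2 + 27*g + 9)/(4*(g^2 + 3*g - 28))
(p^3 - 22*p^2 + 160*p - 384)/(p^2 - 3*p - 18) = (p^2 - 16*p + 64)/(p + 3)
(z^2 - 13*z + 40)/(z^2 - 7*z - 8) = (z - 5)/(z + 1)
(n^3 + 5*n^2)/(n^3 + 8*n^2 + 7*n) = n*(n + 5)/(n^2 + 8*n + 7)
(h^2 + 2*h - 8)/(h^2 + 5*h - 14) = (h + 4)/(h + 7)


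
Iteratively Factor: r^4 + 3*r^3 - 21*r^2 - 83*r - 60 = (r - 5)*(r^3 + 8*r^2 + 19*r + 12) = (r - 5)*(r + 4)*(r^2 + 4*r + 3) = (r - 5)*(r + 3)*(r + 4)*(r + 1)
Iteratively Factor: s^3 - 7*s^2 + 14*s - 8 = (s - 1)*(s^2 - 6*s + 8) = (s - 2)*(s - 1)*(s - 4)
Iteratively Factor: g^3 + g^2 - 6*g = (g - 2)*(g^2 + 3*g) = (g - 2)*(g + 3)*(g)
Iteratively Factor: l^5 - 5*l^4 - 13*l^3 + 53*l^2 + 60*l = (l - 5)*(l^4 - 13*l^2 - 12*l) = (l - 5)*(l + 3)*(l^3 - 3*l^2 - 4*l) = (l - 5)*(l - 4)*(l + 3)*(l^2 + l) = (l - 5)*(l - 4)*(l + 1)*(l + 3)*(l)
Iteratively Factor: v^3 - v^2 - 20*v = (v - 5)*(v^2 + 4*v) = v*(v - 5)*(v + 4)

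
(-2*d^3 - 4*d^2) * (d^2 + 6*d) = -2*d^5 - 16*d^4 - 24*d^3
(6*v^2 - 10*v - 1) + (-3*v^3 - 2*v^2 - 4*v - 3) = -3*v^3 + 4*v^2 - 14*v - 4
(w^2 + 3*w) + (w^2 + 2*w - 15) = 2*w^2 + 5*w - 15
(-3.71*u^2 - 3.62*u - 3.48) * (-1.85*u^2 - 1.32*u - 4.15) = 6.8635*u^4 + 11.5942*u^3 + 26.6129*u^2 + 19.6166*u + 14.442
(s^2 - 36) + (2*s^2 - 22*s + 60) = 3*s^2 - 22*s + 24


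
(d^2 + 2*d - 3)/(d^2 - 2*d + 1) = (d + 3)/(d - 1)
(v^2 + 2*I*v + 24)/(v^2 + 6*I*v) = (v - 4*I)/v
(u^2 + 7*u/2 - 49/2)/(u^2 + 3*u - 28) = (u - 7/2)/(u - 4)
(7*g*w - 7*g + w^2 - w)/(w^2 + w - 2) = (7*g + w)/(w + 2)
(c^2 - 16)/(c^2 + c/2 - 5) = 2*(c^2 - 16)/(2*c^2 + c - 10)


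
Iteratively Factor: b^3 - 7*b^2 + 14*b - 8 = (b - 1)*(b^2 - 6*b + 8) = (b - 2)*(b - 1)*(b - 4)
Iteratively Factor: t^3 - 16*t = (t + 4)*(t^2 - 4*t) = (t - 4)*(t + 4)*(t)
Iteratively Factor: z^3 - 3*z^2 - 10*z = (z - 5)*(z^2 + 2*z) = z*(z - 5)*(z + 2)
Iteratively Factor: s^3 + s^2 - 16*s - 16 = (s + 4)*(s^2 - 3*s - 4) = (s - 4)*(s + 4)*(s + 1)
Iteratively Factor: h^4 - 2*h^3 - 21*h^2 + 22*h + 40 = (h + 4)*(h^3 - 6*h^2 + 3*h + 10) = (h + 1)*(h + 4)*(h^2 - 7*h + 10) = (h - 2)*(h + 1)*(h + 4)*(h - 5)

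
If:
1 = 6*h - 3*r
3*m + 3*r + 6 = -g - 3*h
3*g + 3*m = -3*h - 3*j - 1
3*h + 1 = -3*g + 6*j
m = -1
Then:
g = 5/8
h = -7/24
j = 1/3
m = -1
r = -11/12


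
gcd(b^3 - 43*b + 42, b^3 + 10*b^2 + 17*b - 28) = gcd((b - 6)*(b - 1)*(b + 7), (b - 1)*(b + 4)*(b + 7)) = b^2 + 6*b - 7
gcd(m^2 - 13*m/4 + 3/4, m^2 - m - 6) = m - 3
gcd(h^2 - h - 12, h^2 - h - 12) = h^2 - h - 12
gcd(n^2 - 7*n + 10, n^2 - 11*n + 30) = n - 5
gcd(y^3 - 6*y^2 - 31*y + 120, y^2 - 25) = y + 5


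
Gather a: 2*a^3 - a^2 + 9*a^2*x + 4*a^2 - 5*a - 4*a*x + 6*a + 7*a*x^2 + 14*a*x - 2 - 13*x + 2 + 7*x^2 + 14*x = 2*a^3 + a^2*(9*x + 3) + a*(7*x^2 + 10*x + 1) + 7*x^2 + x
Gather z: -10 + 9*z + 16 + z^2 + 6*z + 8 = z^2 + 15*z + 14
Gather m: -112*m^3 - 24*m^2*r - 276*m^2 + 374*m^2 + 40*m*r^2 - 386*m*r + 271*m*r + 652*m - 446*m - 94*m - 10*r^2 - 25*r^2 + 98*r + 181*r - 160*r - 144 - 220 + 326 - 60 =-112*m^3 + m^2*(98 - 24*r) + m*(40*r^2 - 115*r + 112) - 35*r^2 + 119*r - 98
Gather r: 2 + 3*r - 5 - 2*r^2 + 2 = -2*r^2 + 3*r - 1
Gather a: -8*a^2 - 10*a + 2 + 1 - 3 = -8*a^2 - 10*a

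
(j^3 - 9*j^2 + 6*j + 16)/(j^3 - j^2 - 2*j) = (j - 8)/j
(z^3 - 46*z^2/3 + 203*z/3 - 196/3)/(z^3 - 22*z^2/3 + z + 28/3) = (z - 7)/(z + 1)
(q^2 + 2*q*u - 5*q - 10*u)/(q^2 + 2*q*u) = (q - 5)/q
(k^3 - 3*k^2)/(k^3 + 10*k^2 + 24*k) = k*(k - 3)/(k^2 + 10*k + 24)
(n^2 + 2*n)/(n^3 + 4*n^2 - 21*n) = (n + 2)/(n^2 + 4*n - 21)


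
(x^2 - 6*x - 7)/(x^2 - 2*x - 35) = (x + 1)/(x + 5)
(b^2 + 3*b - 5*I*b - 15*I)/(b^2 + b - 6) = (b - 5*I)/(b - 2)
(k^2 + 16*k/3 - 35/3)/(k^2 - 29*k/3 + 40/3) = (k + 7)/(k - 8)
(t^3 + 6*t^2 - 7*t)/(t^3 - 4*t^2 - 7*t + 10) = t*(t + 7)/(t^2 - 3*t - 10)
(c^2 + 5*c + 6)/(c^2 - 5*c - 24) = (c + 2)/(c - 8)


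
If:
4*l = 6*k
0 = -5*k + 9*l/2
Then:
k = 0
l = 0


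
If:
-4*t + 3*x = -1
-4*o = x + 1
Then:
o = -x/4 - 1/4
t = 3*x/4 + 1/4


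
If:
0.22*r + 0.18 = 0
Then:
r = -0.82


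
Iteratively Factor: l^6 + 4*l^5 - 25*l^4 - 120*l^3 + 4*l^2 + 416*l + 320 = (l - 5)*(l^5 + 9*l^4 + 20*l^3 - 20*l^2 - 96*l - 64) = (l - 5)*(l + 1)*(l^4 + 8*l^3 + 12*l^2 - 32*l - 64) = (l - 5)*(l + 1)*(l + 4)*(l^3 + 4*l^2 - 4*l - 16) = (l - 5)*(l - 2)*(l + 1)*(l + 4)*(l^2 + 6*l + 8) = (l - 5)*(l - 2)*(l + 1)*(l + 2)*(l + 4)*(l + 4)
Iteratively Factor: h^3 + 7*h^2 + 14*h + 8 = (h + 2)*(h^2 + 5*h + 4) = (h + 2)*(h + 4)*(h + 1)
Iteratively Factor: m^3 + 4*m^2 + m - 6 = (m + 3)*(m^2 + m - 2) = (m + 2)*(m + 3)*(m - 1)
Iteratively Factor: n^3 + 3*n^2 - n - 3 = (n + 3)*(n^2 - 1) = (n + 1)*(n + 3)*(n - 1)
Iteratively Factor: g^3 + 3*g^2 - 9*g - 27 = (g - 3)*(g^2 + 6*g + 9) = (g - 3)*(g + 3)*(g + 3)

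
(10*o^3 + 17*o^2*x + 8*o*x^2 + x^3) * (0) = 0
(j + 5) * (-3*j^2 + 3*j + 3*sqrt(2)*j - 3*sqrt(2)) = -3*j^3 - 12*j^2 + 3*sqrt(2)*j^2 + 15*j + 12*sqrt(2)*j - 15*sqrt(2)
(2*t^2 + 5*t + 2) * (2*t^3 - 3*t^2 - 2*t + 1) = 4*t^5 + 4*t^4 - 15*t^3 - 14*t^2 + t + 2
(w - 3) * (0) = 0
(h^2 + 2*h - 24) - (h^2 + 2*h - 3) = -21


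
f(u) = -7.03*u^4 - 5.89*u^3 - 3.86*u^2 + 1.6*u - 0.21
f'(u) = -28.12*u^3 - 17.67*u^2 - 7.72*u + 1.6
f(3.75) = -1749.31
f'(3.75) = -1758.72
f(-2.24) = -133.95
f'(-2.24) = 246.28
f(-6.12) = -8666.37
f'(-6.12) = 5832.72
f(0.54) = -2.00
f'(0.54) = -12.15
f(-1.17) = -11.11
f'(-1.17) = 31.48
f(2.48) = -375.75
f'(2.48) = -555.14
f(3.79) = -1820.72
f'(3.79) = -1812.32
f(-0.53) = -1.82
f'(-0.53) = 4.91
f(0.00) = -0.21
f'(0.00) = 1.60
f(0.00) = -0.21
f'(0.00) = 1.60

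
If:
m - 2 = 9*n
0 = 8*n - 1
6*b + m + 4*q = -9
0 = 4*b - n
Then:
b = 1/32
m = 25/8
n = 1/8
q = -197/64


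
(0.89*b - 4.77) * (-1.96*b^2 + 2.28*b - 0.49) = -1.7444*b^3 + 11.3784*b^2 - 11.3117*b + 2.3373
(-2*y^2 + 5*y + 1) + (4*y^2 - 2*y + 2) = 2*y^2 + 3*y + 3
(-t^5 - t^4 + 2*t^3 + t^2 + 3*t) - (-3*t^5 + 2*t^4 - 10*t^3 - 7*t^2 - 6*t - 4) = 2*t^5 - 3*t^4 + 12*t^3 + 8*t^2 + 9*t + 4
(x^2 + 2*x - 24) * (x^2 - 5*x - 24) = x^4 - 3*x^3 - 58*x^2 + 72*x + 576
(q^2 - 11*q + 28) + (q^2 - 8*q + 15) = 2*q^2 - 19*q + 43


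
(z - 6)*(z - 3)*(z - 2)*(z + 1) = z^4 - 10*z^3 + 25*z^2 - 36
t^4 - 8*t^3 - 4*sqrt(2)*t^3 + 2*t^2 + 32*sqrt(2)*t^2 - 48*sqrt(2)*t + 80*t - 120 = (t - 6)*(t - 2)*(t - 5*sqrt(2))*(t + sqrt(2))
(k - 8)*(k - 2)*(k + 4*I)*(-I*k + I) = -I*k^4 + 4*k^3 + 11*I*k^3 - 44*k^2 - 26*I*k^2 + 104*k + 16*I*k - 64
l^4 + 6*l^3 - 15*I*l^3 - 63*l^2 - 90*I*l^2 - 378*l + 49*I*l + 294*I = (l + 6)*(l - 7*I)^2*(l - I)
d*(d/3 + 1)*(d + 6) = d^3/3 + 3*d^2 + 6*d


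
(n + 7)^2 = n^2 + 14*n + 49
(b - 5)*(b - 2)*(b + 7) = b^3 - 39*b + 70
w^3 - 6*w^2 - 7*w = w*(w - 7)*(w + 1)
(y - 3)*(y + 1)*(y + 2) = y^3 - 7*y - 6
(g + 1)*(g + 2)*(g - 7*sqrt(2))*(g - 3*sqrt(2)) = g^4 - 10*sqrt(2)*g^3 + 3*g^3 - 30*sqrt(2)*g^2 + 44*g^2 - 20*sqrt(2)*g + 126*g + 84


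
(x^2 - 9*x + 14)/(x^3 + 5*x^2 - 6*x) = (x^2 - 9*x + 14)/(x*(x^2 + 5*x - 6))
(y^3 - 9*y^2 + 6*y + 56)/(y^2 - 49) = (y^2 - 2*y - 8)/(y + 7)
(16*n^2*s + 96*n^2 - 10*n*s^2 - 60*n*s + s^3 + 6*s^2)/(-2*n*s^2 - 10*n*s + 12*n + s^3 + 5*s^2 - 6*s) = (-8*n + s)/(s - 1)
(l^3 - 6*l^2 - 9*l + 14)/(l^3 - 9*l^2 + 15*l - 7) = (l + 2)/(l - 1)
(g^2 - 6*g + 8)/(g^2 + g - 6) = (g - 4)/(g + 3)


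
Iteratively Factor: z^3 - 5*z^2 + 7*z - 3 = (z - 3)*(z^2 - 2*z + 1) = (z - 3)*(z - 1)*(z - 1)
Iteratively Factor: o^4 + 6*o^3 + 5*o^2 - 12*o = (o + 4)*(o^3 + 2*o^2 - 3*o) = (o + 3)*(o + 4)*(o^2 - o) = (o - 1)*(o + 3)*(o + 4)*(o)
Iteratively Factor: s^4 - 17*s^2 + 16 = (s - 1)*(s^3 + s^2 - 16*s - 16) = (s - 4)*(s - 1)*(s^2 + 5*s + 4) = (s - 4)*(s - 1)*(s + 4)*(s + 1)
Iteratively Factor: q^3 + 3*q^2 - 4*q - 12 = (q + 2)*(q^2 + q - 6) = (q + 2)*(q + 3)*(q - 2)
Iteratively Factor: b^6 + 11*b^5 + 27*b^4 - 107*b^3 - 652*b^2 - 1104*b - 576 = (b + 1)*(b^5 + 10*b^4 + 17*b^3 - 124*b^2 - 528*b - 576) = (b + 1)*(b + 3)*(b^4 + 7*b^3 - 4*b^2 - 112*b - 192) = (b - 4)*(b + 1)*(b + 3)*(b^3 + 11*b^2 + 40*b + 48) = (b - 4)*(b + 1)*(b + 3)*(b + 4)*(b^2 + 7*b + 12) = (b - 4)*(b + 1)*(b + 3)*(b + 4)^2*(b + 3)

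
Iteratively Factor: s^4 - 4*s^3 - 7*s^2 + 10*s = (s - 5)*(s^3 + s^2 - 2*s) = (s - 5)*(s - 1)*(s^2 + 2*s) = s*(s - 5)*(s - 1)*(s + 2)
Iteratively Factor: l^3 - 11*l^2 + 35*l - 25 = (l - 5)*(l^2 - 6*l + 5) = (l - 5)*(l - 1)*(l - 5)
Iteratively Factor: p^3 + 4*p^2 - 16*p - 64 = (p + 4)*(p^2 - 16) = (p - 4)*(p + 4)*(p + 4)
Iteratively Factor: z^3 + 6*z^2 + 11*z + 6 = (z + 2)*(z^2 + 4*z + 3) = (z + 1)*(z + 2)*(z + 3)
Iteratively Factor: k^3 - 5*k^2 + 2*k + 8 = (k - 4)*(k^2 - k - 2) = (k - 4)*(k - 2)*(k + 1)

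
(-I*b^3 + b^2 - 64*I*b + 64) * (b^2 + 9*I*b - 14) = -I*b^5 + 10*b^4 - 41*I*b^3 + 626*b^2 + 1472*I*b - 896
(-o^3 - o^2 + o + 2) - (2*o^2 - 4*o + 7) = -o^3 - 3*o^2 + 5*o - 5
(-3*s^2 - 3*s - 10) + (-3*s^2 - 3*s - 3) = -6*s^2 - 6*s - 13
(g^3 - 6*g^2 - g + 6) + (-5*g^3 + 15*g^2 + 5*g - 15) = -4*g^3 + 9*g^2 + 4*g - 9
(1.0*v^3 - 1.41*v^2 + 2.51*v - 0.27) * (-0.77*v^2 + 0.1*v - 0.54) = -0.77*v^5 + 1.1857*v^4 - 2.6137*v^3 + 1.2203*v^2 - 1.3824*v + 0.1458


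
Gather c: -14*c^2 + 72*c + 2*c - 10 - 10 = -14*c^2 + 74*c - 20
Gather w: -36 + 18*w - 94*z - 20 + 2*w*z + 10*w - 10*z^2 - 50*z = w*(2*z + 28) - 10*z^2 - 144*z - 56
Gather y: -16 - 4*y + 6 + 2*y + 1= -2*y - 9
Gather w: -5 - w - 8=-w - 13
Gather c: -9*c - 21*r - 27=-9*c - 21*r - 27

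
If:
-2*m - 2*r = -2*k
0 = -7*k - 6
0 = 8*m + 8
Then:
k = -6/7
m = -1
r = 1/7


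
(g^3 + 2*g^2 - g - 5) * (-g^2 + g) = -g^5 - g^4 + 3*g^3 + 4*g^2 - 5*g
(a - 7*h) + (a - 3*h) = 2*a - 10*h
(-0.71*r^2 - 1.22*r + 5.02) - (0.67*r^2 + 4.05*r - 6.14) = -1.38*r^2 - 5.27*r + 11.16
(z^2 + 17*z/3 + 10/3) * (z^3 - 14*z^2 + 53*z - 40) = z^5 - 25*z^4/3 - 23*z^3 + 641*z^2/3 - 50*z - 400/3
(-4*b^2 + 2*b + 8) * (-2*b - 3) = 8*b^3 + 8*b^2 - 22*b - 24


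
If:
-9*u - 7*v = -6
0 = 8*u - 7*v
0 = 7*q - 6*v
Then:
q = 288/833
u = 6/17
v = 48/119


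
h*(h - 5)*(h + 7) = h^3 + 2*h^2 - 35*h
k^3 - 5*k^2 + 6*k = k*(k - 3)*(k - 2)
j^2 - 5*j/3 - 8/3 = (j - 8/3)*(j + 1)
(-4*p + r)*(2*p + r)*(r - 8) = -8*p^2*r + 64*p^2 - 2*p*r^2 + 16*p*r + r^3 - 8*r^2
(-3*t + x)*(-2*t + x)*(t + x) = 6*t^3 + t^2*x - 4*t*x^2 + x^3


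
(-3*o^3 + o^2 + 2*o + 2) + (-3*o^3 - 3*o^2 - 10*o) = -6*o^3 - 2*o^2 - 8*o + 2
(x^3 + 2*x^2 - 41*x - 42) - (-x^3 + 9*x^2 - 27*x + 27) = 2*x^3 - 7*x^2 - 14*x - 69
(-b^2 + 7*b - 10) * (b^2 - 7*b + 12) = -b^4 + 14*b^3 - 71*b^2 + 154*b - 120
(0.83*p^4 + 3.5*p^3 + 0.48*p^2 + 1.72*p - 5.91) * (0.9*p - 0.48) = 0.747*p^5 + 2.7516*p^4 - 1.248*p^3 + 1.3176*p^2 - 6.1446*p + 2.8368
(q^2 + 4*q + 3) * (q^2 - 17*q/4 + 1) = q^4 - q^3/4 - 13*q^2 - 35*q/4 + 3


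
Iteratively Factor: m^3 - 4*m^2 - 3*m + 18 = (m - 3)*(m^2 - m - 6) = (m - 3)^2*(m + 2)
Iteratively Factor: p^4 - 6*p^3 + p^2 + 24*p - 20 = (p - 2)*(p^3 - 4*p^2 - 7*p + 10) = (p - 2)*(p - 1)*(p^2 - 3*p - 10) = (p - 5)*(p - 2)*(p - 1)*(p + 2)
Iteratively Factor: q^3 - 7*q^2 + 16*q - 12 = (q - 2)*(q^2 - 5*q + 6) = (q - 3)*(q - 2)*(q - 2)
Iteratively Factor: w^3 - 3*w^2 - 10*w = (w - 5)*(w^2 + 2*w) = (w - 5)*(w + 2)*(w)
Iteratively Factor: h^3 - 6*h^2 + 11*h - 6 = (h - 1)*(h^2 - 5*h + 6) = (h - 3)*(h - 1)*(h - 2)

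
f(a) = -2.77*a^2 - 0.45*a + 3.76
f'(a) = -5.54*a - 0.45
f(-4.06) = -40.07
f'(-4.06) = 22.04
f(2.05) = -8.80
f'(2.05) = -11.81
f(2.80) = -19.22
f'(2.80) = -15.96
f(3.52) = -32.15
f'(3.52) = -19.95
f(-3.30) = -24.92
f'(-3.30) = 17.83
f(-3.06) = -20.80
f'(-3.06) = 16.50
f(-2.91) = -18.39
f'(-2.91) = 15.67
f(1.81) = -6.13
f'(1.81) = -10.48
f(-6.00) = -93.26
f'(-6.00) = 32.79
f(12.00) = -400.52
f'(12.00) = -66.93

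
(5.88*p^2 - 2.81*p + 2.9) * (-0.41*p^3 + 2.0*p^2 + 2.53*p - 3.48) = -2.4108*p^5 + 12.9121*p^4 + 8.0674*p^3 - 21.7717*p^2 + 17.1158*p - 10.092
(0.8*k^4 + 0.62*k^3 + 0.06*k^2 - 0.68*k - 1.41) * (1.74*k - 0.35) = 1.392*k^5 + 0.7988*k^4 - 0.1126*k^3 - 1.2042*k^2 - 2.2154*k + 0.4935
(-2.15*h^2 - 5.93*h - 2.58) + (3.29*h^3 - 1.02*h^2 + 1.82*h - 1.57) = 3.29*h^3 - 3.17*h^2 - 4.11*h - 4.15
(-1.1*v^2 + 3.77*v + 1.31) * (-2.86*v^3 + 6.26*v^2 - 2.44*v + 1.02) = 3.146*v^5 - 17.6682*v^4 + 22.5376*v^3 - 2.1202*v^2 + 0.649*v + 1.3362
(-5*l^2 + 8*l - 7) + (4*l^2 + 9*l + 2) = -l^2 + 17*l - 5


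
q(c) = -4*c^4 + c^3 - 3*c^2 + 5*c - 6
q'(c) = -16*c^3 + 3*c^2 - 6*c + 5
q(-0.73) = -12.77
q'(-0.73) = 17.20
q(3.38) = -506.83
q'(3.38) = -598.84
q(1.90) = -52.60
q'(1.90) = -105.31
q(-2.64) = -252.81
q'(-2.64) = 336.14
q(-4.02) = -1184.18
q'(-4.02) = 1117.04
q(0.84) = -5.32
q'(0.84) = -7.41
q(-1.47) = -41.69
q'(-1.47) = 71.13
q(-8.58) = -22578.88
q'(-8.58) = 10383.39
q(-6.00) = -5544.00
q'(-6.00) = 3605.00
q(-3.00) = -399.00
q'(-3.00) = 482.00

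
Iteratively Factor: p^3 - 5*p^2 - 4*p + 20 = (p - 2)*(p^2 - 3*p - 10) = (p - 5)*(p - 2)*(p + 2)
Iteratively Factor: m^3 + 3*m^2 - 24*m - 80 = (m - 5)*(m^2 + 8*m + 16) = (m - 5)*(m + 4)*(m + 4)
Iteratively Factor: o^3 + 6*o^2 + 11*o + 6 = (o + 2)*(o^2 + 4*o + 3) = (o + 2)*(o + 3)*(o + 1)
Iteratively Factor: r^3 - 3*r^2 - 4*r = (r)*(r^2 - 3*r - 4) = r*(r - 4)*(r + 1)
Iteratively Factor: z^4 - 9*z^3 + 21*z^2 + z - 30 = (z - 2)*(z^3 - 7*z^2 + 7*z + 15) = (z - 5)*(z - 2)*(z^2 - 2*z - 3) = (z - 5)*(z - 3)*(z - 2)*(z + 1)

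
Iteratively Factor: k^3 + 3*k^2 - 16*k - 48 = (k + 4)*(k^2 - k - 12) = (k - 4)*(k + 4)*(k + 3)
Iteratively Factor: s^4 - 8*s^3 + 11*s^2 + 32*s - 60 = (s + 2)*(s^3 - 10*s^2 + 31*s - 30) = (s - 2)*(s + 2)*(s^2 - 8*s + 15) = (s - 3)*(s - 2)*(s + 2)*(s - 5)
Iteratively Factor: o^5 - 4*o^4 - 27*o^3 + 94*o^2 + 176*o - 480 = (o - 5)*(o^4 + o^3 - 22*o^2 - 16*o + 96) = (o - 5)*(o + 3)*(o^3 - 2*o^2 - 16*o + 32) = (o - 5)*(o - 2)*(o + 3)*(o^2 - 16) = (o - 5)*(o - 2)*(o + 3)*(o + 4)*(o - 4)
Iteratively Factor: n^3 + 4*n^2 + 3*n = (n + 1)*(n^2 + 3*n) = n*(n + 1)*(n + 3)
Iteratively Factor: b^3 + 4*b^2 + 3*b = (b + 3)*(b^2 + b) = (b + 1)*(b + 3)*(b)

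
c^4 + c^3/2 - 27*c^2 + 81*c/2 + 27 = (c - 3)^2*(c + 1/2)*(c + 6)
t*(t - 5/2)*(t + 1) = t^3 - 3*t^2/2 - 5*t/2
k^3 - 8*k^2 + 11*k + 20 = (k - 5)*(k - 4)*(k + 1)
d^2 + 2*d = d*(d + 2)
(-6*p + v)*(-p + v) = 6*p^2 - 7*p*v + v^2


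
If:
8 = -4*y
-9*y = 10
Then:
No Solution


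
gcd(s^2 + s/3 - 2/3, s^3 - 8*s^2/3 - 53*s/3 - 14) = s + 1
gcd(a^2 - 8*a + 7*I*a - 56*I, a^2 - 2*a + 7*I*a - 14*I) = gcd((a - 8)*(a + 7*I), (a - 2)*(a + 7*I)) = a + 7*I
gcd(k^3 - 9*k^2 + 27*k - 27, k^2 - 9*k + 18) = k - 3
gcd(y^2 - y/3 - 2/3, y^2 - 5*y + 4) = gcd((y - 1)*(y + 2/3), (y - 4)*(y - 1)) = y - 1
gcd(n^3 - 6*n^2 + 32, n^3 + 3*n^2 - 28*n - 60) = n + 2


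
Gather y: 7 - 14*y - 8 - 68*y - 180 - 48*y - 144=-130*y - 325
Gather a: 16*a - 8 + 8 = 16*a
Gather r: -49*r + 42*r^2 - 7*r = 42*r^2 - 56*r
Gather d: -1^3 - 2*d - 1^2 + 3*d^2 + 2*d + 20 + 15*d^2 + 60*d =18*d^2 + 60*d + 18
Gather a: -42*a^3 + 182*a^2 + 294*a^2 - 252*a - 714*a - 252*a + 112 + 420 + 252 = -42*a^3 + 476*a^2 - 1218*a + 784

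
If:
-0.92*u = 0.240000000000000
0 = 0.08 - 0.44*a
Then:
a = 0.18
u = -0.26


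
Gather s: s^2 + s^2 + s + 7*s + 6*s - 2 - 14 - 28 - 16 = 2*s^2 + 14*s - 60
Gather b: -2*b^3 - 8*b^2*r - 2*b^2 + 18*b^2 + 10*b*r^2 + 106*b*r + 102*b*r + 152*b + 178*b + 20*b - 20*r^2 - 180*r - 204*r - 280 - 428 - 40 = -2*b^3 + b^2*(16 - 8*r) + b*(10*r^2 + 208*r + 350) - 20*r^2 - 384*r - 748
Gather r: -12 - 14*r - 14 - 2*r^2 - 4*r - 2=-2*r^2 - 18*r - 28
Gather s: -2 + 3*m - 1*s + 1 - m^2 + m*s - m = -m^2 + 2*m + s*(m - 1) - 1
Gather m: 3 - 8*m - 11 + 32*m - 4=24*m - 12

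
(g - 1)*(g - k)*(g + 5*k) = g^3 + 4*g^2*k - g^2 - 5*g*k^2 - 4*g*k + 5*k^2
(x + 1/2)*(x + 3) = x^2 + 7*x/2 + 3/2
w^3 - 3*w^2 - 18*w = w*(w - 6)*(w + 3)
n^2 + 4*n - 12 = (n - 2)*(n + 6)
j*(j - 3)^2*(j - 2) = j^4 - 8*j^3 + 21*j^2 - 18*j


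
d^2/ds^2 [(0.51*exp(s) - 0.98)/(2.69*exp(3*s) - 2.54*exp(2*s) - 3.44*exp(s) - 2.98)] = (14.761644*exp(6*s) - 74.27628*exp(5*s) + 95.823088*exp(4*s) + 41.538014*exp(3*s) - 119.55318*exp(2*s) + 12.846224*exp(s) + 14.57518)*exp(s)/(19.465109*exp(9*s) - 55.139082*exp(8*s) - 22.61214*exp(7*s) + 59.947066*exp(6*s) + 151.083528*exp(5*s) + 17.605032*exp(4*s) - 125.271044*exp(3*s) - 173.461032*exp(2*s) - 91.645728*exp(s) - 26.463592)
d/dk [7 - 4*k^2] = -8*k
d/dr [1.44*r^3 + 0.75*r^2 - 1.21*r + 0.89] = 4.32*r^2 + 1.5*r - 1.21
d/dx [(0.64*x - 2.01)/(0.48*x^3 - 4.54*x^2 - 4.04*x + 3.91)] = (-0.6144*x^3 + 5.8*x^2 - 18.2508*x - 5.618)/(0.2304*x^6 - 4.3584*x^5 + 16.7332*x^4 + 40.4368*x^3 - 19.1812*x^2 - 31.5928*x + 15.2881)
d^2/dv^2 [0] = 0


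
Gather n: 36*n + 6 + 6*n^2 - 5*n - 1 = 6*n^2 + 31*n + 5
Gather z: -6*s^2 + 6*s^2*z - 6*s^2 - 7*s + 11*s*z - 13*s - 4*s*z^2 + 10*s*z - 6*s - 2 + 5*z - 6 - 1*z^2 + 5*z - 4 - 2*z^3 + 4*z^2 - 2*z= -12*s^2 - 26*s - 2*z^3 + z^2*(3 - 4*s) + z*(6*s^2 + 21*s + 8) - 12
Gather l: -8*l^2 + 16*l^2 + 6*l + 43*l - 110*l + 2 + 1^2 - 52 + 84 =8*l^2 - 61*l + 35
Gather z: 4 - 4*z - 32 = -4*z - 28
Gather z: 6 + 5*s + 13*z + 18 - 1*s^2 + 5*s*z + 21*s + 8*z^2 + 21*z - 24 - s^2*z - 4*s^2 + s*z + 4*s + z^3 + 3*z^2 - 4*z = -5*s^2 + 30*s + z^3 + 11*z^2 + z*(-s^2 + 6*s + 30)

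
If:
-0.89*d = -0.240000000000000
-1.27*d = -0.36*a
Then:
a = 0.95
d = 0.27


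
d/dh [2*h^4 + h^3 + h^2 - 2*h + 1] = 8*h^3 + 3*h^2 + 2*h - 2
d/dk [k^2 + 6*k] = 2*k + 6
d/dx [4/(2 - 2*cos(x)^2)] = -4*cos(x)/sin(x)^3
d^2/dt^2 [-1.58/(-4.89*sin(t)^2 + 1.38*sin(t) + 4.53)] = (151.124472*sin(t)^4 - 31.986468*sin(t)^3 - 83.679012*sin(t)^2 + 54.095724*sin(t) - 76.017276)/(-4.89*sin(t)^2 + 1.38*sin(t) + 4.53)^3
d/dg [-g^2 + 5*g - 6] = 5 - 2*g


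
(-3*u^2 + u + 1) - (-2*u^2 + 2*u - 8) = -u^2 - u + 9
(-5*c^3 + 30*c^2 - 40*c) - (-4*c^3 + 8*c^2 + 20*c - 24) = -c^3 + 22*c^2 - 60*c + 24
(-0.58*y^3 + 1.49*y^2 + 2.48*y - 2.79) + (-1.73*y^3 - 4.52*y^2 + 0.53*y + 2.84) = -2.31*y^3 - 3.03*y^2 + 3.01*y + 0.0499999999999998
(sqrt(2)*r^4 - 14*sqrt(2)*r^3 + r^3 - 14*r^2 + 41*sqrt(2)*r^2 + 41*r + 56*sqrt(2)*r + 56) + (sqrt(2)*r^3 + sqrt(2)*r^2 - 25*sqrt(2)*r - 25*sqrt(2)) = sqrt(2)*r^4 - 13*sqrt(2)*r^3 + r^3 - 14*r^2 + 42*sqrt(2)*r^2 + 41*r + 31*sqrt(2)*r - 25*sqrt(2) + 56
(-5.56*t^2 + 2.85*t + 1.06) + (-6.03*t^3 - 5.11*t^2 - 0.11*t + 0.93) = -6.03*t^3 - 10.67*t^2 + 2.74*t + 1.99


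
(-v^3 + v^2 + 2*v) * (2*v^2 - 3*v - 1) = -2*v^5 + 5*v^4 + 2*v^3 - 7*v^2 - 2*v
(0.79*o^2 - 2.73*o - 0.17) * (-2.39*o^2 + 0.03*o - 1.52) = -1.8881*o^4 + 6.5484*o^3 - 0.8764*o^2 + 4.1445*o + 0.2584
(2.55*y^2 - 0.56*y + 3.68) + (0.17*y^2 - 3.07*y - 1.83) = 2.72*y^2 - 3.63*y + 1.85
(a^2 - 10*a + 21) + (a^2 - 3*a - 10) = 2*a^2 - 13*a + 11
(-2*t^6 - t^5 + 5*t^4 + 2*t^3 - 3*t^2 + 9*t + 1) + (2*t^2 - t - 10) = -2*t^6 - t^5 + 5*t^4 + 2*t^3 - t^2 + 8*t - 9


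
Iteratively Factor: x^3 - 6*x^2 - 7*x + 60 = (x + 3)*(x^2 - 9*x + 20) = (x - 5)*(x + 3)*(x - 4)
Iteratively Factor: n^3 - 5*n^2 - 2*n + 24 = (n + 2)*(n^2 - 7*n + 12) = (n - 4)*(n + 2)*(n - 3)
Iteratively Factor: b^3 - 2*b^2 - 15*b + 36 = (b - 3)*(b^2 + b - 12) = (b - 3)*(b + 4)*(b - 3)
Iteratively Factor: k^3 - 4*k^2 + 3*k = (k - 1)*(k^2 - 3*k) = k*(k - 1)*(k - 3)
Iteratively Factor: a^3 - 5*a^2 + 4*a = (a - 1)*(a^2 - 4*a) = (a - 4)*(a - 1)*(a)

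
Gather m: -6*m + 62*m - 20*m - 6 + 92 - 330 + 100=36*m - 144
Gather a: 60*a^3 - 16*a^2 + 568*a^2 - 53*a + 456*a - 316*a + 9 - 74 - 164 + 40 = 60*a^3 + 552*a^2 + 87*a - 189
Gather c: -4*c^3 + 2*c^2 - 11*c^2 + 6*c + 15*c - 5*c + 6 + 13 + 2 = -4*c^3 - 9*c^2 + 16*c + 21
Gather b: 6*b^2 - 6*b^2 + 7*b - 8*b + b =0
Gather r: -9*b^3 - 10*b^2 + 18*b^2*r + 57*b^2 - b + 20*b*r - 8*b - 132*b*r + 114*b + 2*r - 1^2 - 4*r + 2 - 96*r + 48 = -9*b^3 + 47*b^2 + 105*b + r*(18*b^2 - 112*b - 98) + 49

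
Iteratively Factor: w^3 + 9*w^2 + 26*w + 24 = (w + 4)*(w^2 + 5*w + 6) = (w + 3)*(w + 4)*(w + 2)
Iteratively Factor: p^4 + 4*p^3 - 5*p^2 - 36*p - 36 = (p + 2)*(p^3 + 2*p^2 - 9*p - 18) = (p + 2)^2*(p^2 - 9) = (p + 2)^2*(p + 3)*(p - 3)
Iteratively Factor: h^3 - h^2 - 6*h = (h + 2)*(h^2 - 3*h) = h*(h + 2)*(h - 3)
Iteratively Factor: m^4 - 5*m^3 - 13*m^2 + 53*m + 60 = (m - 5)*(m^3 - 13*m - 12) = (m - 5)*(m - 4)*(m^2 + 4*m + 3) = (m - 5)*(m - 4)*(m + 3)*(m + 1)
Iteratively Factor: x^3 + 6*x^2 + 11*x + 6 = (x + 3)*(x^2 + 3*x + 2) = (x + 2)*(x + 3)*(x + 1)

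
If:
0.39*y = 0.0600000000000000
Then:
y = 0.15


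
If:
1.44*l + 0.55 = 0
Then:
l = -0.38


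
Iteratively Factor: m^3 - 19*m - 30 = (m + 3)*(m^2 - 3*m - 10) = (m - 5)*(m + 3)*(m + 2)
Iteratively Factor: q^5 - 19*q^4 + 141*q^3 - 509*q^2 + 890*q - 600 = (q - 3)*(q^4 - 16*q^3 + 93*q^2 - 230*q + 200) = (q - 5)*(q - 3)*(q^3 - 11*q^2 + 38*q - 40) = (q - 5)^2*(q - 3)*(q^2 - 6*q + 8) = (q - 5)^2*(q - 4)*(q - 3)*(q - 2)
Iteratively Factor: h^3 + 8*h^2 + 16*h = (h + 4)*(h^2 + 4*h) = (h + 4)^2*(h)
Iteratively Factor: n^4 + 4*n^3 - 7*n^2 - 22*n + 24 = (n + 4)*(n^3 - 7*n + 6) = (n - 1)*(n + 4)*(n^2 + n - 6) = (n - 1)*(n + 3)*(n + 4)*(n - 2)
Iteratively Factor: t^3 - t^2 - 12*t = (t - 4)*(t^2 + 3*t) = t*(t - 4)*(t + 3)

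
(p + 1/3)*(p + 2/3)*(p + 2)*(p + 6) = p^4 + 9*p^3 + 182*p^2/9 + 124*p/9 + 8/3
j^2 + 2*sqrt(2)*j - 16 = (j - 2*sqrt(2))*(j + 4*sqrt(2))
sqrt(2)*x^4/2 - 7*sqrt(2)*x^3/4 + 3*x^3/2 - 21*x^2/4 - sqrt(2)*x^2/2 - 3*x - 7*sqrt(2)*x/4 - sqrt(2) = (x - 4)*(x + 1/2)*(x + sqrt(2))*(sqrt(2)*x/2 + 1/2)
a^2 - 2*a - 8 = (a - 4)*(a + 2)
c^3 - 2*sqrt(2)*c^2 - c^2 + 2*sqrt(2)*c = c*(c - 1)*(c - 2*sqrt(2))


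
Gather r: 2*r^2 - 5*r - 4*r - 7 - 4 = 2*r^2 - 9*r - 11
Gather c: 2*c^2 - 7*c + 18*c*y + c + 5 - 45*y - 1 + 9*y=2*c^2 + c*(18*y - 6) - 36*y + 4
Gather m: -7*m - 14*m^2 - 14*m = -14*m^2 - 21*m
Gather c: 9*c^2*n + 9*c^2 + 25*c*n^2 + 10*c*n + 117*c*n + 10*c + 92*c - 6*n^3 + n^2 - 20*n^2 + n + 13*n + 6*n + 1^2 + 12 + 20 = c^2*(9*n + 9) + c*(25*n^2 + 127*n + 102) - 6*n^3 - 19*n^2 + 20*n + 33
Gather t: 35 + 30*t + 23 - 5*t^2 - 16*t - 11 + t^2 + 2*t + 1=-4*t^2 + 16*t + 48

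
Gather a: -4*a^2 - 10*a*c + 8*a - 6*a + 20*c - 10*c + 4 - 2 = -4*a^2 + a*(2 - 10*c) + 10*c + 2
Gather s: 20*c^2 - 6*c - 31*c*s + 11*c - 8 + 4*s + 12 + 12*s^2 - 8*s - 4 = 20*c^2 + 5*c + 12*s^2 + s*(-31*c - 4)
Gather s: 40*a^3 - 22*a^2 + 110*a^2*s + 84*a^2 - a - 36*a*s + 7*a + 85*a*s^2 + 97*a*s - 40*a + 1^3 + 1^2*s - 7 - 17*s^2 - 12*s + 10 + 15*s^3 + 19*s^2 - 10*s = 40*a^3 + 62*a^2 - 34*a + 15*s^3 + s^2*(85*a + 2) + s*(110*a^2 + 61*a - 21) + 4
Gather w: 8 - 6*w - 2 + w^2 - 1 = w^2 - 6*w + 5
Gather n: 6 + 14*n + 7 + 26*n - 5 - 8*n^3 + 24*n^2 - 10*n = -8*n^3 + 24*n^2 + 30*n + 8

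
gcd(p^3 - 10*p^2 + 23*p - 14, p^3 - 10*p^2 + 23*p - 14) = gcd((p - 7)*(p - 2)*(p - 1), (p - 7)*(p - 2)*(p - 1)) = p^3 - 10*p^2 + 23*p - 14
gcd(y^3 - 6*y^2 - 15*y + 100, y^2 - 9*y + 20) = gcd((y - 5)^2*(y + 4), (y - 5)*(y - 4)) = y - 5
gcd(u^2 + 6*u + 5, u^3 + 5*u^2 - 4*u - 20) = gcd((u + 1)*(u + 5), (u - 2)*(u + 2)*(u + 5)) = u + 5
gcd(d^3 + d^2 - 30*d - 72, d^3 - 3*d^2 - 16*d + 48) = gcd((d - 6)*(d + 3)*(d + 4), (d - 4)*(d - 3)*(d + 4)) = d + 4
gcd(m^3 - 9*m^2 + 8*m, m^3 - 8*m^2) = m^2 - 8*m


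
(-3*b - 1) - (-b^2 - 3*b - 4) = b^2 + 3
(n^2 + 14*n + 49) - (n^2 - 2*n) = 16*n + 49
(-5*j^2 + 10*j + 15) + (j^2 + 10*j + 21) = -4*j^2 + 20*j + 36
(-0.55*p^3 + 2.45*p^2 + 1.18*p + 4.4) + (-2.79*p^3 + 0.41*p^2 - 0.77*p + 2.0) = -3.34*p^3 + 2.86*p^2 + 0.41*p + 6.4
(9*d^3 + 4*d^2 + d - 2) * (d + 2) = 9*d^4 + 22*d^3 + 9*d^2 - 4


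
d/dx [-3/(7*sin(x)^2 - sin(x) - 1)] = 3*(14*sin(x) - 1)*cos(x)/(-7*sin(x)^2 + sin(x) + 1)^2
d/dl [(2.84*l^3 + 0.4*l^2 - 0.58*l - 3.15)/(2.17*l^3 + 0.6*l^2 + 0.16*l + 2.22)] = (0.835999999999999*l^4 + 3.426*l^3 + 39.8329*l^2 + 5.556*l - 0.7836)/(4.7089*l^6 + 2.604*l^5 + 1.0544*l^4 + 9.8268*l^3 + 2.6896*l^2 + 0.7104*l + 4.9284)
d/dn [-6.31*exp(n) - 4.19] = -6.31*exp(n)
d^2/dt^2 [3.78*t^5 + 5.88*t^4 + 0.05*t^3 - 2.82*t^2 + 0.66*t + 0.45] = 75.6*t^3 + 70.56*t^2 + 0.3*t - 5.64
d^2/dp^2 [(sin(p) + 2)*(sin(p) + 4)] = -6*sin(p) + 2*cos(2*p)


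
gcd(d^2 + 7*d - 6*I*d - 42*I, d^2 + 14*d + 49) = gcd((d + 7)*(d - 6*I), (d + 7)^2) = d + 7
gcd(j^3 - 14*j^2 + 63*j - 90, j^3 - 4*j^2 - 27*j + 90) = j^2 - 9*j + 18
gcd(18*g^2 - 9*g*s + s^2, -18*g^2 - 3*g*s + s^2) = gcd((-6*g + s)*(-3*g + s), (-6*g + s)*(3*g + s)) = -6*g + s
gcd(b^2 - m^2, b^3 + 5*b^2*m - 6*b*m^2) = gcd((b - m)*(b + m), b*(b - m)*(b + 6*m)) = b - m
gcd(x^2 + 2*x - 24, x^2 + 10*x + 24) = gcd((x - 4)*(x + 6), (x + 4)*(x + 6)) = x + 6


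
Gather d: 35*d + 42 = 35*d + 42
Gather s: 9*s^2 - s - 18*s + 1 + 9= 9*s^2 - 19*s + 10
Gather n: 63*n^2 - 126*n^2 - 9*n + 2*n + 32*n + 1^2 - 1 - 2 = -63*n^2 + 25*n - 2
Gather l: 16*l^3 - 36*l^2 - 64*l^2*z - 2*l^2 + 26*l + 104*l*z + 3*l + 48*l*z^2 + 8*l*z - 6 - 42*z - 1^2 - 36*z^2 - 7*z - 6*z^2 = 16*l^3 + l^2*(-64*z - 38) + l*(48*z^2 + 112*z + 29) - 42*z^2 - 49*z - 7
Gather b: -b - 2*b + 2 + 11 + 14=27 - 3*b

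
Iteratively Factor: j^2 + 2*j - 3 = (j - 1)*(j + 3)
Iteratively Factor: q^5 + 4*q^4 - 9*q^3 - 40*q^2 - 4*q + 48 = (q - 3)*(q^4 + 7*q^3 + 12*q^2 - 4*q - 16) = (q - 3)*(q + 2)*(q^3 + 5*q^2 + 2*q - 8) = (q - 3)*(q - 1)*(q + 2)*(q^2 + 6*q + 8) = (q - 3)*(q - 1)*(q + 2)*(q + 4)*(q + 2)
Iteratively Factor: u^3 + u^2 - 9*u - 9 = (u + 1)*(u^2 - 9) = (u + 1)*(u + 3)*(u - 3)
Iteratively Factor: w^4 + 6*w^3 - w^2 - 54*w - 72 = (w + 2)*(w^3 + 4*w^2 - 9*w - 36) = (w + 2)*(w + 4)*(w^2 - 9) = (w - 3)*(w + 2)*(w + 4)*(w + 3)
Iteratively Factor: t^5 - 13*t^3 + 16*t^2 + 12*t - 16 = (t - 1)*(t^4 + t^3 - 12*t^2 + 4*t + 16) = (t - 1)*(t + 4)*(t^3 - 3*t^2 + 4) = (t - 2)*(t - 1)*(t + 4)*(t^2 - t - 2) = (t - 2)*(t - 1)*(t + 1)*(t + 4)*(t - 2)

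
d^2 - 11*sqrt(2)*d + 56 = (d - 7*sqrt(2))*(d - 4*sqrt(2))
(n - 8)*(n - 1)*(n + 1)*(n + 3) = n^4 - 5*n^3 - 25*n^2 + 5*n + 24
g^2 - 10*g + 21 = (g - 7)*(g - 3)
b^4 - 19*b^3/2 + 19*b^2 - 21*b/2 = b*(b - 7)*(b - 3/2)*(b - 1)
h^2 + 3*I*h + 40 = (h - 5*I)*(h + 8*I)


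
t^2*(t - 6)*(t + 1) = t^4 - 5*t^3 - 6*t^2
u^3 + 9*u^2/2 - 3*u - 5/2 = (u - 1)*(u + 1/2)*(u + 5)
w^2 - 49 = (w - 7)*(w + 7)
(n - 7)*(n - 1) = n^2 - 8*n + 7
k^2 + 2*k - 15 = (k - 3)*(k + 5)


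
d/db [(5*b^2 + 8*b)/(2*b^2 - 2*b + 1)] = 2*(-13*b^2 + 5*b + 4)/(4*b^4 - 8*b^3 + 8*b^2 - 4*b + 1)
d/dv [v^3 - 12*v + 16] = 3*v^2 - 12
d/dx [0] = 0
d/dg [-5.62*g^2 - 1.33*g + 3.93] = -11.24*g - 1.33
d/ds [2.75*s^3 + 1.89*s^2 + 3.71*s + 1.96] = 8.25*s^2 + 3.78*s + 3.71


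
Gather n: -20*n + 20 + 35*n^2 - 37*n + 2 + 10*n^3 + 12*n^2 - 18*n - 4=10*n^3 + 47*n^2 - 75*n + 18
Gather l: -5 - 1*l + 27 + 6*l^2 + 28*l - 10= 6*l^2 + 27*l + 12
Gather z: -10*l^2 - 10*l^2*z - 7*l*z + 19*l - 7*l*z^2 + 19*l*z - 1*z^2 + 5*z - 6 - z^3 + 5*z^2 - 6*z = -10*l^2 + 19*l - z^3 + z^2*(4 - 7*l) + z*(-10*l^2 + 12*l - 1) - 6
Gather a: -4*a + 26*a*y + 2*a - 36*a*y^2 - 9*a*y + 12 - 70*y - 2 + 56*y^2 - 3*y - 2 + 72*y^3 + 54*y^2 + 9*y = a*(-36*y^2 + 17*y - 2) + 72*y^3 + 110*y^2 - 64*y + 8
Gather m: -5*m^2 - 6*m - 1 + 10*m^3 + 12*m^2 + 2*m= 10*m^3 + 7*m^2 - 4*m - 1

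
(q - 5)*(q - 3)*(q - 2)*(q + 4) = q^4 - 6*q^3 - 9*q^2 + 94*q - 120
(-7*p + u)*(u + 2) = -7*p*u - 14*p + u^2 + 2*u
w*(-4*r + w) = -4*r*w + w^2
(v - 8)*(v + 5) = v^2 - 3*v - 40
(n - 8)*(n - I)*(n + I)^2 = n^4 - 8*n^3 + I*n^3 + n^2 - 8*I*n^2 - 8*n + I*n - 8*I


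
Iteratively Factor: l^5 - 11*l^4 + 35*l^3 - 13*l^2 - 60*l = (l - 3)*(l^4 - 8*l^3 + 11*l^2 + 20*l) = (l - 5)*(l - 3)*(l^3 - 3*l^2 - 4*l) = (l - 5)*(l - 3)*(l + 1)*(l^2 - 4*l) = l*(l - 5)*(l - 3)*(l + 1)*(l - 4)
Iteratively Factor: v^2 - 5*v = (v)*(v - 5)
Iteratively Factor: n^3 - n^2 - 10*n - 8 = (n + 2)*(n^2 - 3*n - 4) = (n - 4)*(n + 2)*(n + 1)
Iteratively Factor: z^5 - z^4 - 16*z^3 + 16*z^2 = (z + 4)*(z^4 - 5*z^3 + 4*z^2) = z*(z + 4)*(z^3 - 5*z^2 + 4*z) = z*(z - 4)*(z + 4)*(z^2 - z) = z^2*(z - 4)*(z + 4)*(z - 1)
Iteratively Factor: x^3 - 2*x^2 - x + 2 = (x + 1)*(x^2 - 3*x + 2) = (x - 2)*(x + 1)*(x - 1)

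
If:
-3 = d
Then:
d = -3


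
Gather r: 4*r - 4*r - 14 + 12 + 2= 0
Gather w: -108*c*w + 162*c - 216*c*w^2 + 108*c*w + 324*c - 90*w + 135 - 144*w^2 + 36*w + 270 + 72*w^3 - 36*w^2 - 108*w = 486*c + 72*w^3 + w^2*(-216*c - 180) - 162*w + 405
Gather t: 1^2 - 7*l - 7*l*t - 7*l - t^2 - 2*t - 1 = -14*l - t^2 + t*(-7*l - 2)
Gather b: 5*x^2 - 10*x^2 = -5*x^2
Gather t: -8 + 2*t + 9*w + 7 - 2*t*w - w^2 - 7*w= t*(2 - 2*w) - w^2 + 2*w - 1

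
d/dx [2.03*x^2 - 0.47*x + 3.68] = 4.06*x - 0.47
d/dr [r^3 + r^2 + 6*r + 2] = 3*r^2 + 2*r + 6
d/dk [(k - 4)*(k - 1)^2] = 3*(k - 3)*(k - 1)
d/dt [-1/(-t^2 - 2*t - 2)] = 2*(-t - 1)/(t^2 + 2*t + 2)^2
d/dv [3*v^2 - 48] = 6*v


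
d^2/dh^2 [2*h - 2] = 0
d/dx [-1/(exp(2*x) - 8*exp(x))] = 2*(exp(x) - 4)*exp(-x)/(exp(x) - 8)^2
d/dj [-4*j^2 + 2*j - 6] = 2 - 8*j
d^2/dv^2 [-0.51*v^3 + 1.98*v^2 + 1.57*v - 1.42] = 3.96 - 3.06*v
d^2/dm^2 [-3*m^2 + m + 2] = -6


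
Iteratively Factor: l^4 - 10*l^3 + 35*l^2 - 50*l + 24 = (l - 2)*(l^3 - 8*l^2 + 19*l - 12) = (l - 3)*(l - 2)*(l^2 - 5*l + 4) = (l - 4)*(l - 3)*(l - 2)*(l - 1)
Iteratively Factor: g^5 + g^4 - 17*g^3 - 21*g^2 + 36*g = (g)*(g^4 + g^3 - 17*g^2 - 21*g + 36) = g*(g + 3)*(g^3 - 2*g^2 - 11*g + 12) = g*(g + 3)^2*(g^2 - 5*g + 4) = g*(g - 1)*(g + 3)^2*(g - 4)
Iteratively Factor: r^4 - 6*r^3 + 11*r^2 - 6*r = (r)*(r^3 - 6*r^2 + 11*r - 6) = r*(r - 3)*(r^2 - 3*r + 2) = r*(r - 3)*(r - 2)*(r - 1)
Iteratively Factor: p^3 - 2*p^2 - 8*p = (p)*(p^2 - 2*p - 8) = p*(p + 2)*(p - 4)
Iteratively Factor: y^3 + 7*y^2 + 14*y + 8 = (y + 1)*(y^2 + 6*y + 8) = (y + 1)*(y + 2)*(y + 4)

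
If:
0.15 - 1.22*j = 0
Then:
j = 0.12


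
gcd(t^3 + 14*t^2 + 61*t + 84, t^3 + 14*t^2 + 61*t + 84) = t^3 + 14*t^2 + 61*t + 84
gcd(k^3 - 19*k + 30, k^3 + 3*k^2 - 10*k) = k^2 + 3*k - 10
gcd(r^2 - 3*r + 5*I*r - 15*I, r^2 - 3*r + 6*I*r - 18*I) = r - 3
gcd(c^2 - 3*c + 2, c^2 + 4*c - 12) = c - 2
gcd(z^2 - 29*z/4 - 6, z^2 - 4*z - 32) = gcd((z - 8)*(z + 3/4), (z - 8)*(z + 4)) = z - 8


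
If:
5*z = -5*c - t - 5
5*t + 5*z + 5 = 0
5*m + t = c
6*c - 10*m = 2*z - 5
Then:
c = -7/9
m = 7/180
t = -35/36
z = -1/36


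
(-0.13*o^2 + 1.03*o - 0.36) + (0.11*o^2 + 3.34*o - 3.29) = -0.02*o^2 + 4.37*o - 3.65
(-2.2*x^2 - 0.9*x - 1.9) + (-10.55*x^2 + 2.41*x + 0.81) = -12.75*x^2 + 1.51*x - 1.09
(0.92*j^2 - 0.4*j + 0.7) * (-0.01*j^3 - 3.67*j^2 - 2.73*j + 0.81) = -0.0092*j^5 - 3.3724*j^4 - 1.0506*j^3 - 0.7318*j^2 - 2.235*j + 0.567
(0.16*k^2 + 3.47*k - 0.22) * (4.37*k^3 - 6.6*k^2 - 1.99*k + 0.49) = 0.6992*k^5 + 14.1079*k^4 - 24.1818*k^3 - 5.3749*k^2 + 2.1381*k - 0.1078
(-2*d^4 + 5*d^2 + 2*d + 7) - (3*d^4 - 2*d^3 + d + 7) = -5*d^4 + 2*d^3 + 5*d^2 + d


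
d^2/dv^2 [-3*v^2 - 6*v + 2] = -6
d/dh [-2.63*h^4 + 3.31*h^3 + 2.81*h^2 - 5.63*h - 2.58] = -10.52*h^3 + 9.93*h^2 + 5.62*h - 5.63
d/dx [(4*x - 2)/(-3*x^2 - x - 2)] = 2*(6*x^2 - 6*x - 5)/(9*x^4 + 6*x^3 + 13*x^2 + 4*x + 4)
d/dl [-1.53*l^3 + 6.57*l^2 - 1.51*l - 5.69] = -4.59*l^2 + 13.14*l - 1.51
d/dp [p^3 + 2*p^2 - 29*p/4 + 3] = 3*p^2 + 4*p - 29/4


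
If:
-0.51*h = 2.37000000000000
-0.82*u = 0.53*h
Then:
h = -4.65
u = 3.00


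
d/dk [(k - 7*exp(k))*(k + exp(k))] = -6*k*exp(k) + 2*k - 14*exp(2*k) - 6*exp(k)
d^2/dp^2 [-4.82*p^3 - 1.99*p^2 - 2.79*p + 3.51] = -28.92*p - 3.98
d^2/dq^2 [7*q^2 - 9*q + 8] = 14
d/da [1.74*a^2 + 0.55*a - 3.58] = 3.48*a + 0.55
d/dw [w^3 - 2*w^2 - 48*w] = 3*w^2 - 4*w - 48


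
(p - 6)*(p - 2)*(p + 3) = p^3 - 5*p^2 - 12*p + 36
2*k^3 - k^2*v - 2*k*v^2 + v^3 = (-2*k + v)*(-k + v)*(k + v)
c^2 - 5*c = c*(c - 5)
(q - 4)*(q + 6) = q^2 + 2*q - 24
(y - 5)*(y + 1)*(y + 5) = y^3 + y^2 - 25*y - 25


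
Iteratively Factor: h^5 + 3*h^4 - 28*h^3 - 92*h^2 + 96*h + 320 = (h + 4)*(h^4 - h^3 - 24*h^2 + 4*h + 80) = (h - 2)*(h + 4)*(h^3 + h^2 - 22*h - 40) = (h - 2)*(h + 2)*(h + 4)*(h^2 - h - 20) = (h - 2)*(h + 2)*(h + 4)^2*(h - 5)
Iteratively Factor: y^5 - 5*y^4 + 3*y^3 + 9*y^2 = (y - 3)*(y^4 - 2*y^3 - 3*y^2) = y*(y - 3)*(y^3 - 2*y^2 - 3*y) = y^2*(y - 3)*(y^2 - 2*y - 3) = y^2*(y - 3)^2*(y + 1)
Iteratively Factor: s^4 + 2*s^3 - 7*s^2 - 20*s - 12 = (s + 2)*(s^3 - 7*s - 6) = (s + 2)^2*(s^2 - 2*s - 3) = (s + 1)*(s + 2)^2*(s - 3)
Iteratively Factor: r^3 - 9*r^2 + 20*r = (r - 4)*(r^2 - 5*r) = r*(r - 4)*(r - 5)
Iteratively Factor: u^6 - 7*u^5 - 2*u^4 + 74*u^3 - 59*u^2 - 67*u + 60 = (u - 1)*(u^5 - 6*u^4 - 8*u^3 + 66*u^2 + 7*u - 60) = (u - 1)*(u + 1)*(u^4 - 7*u^3 - u^2 + 67*u - 60) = (u - 1)^2*(u + 1)*(u^3 - 6*u^2 - 7*u + 60) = (u - 1)^2*(u + 1)*(u + 3)*(u^2 - 9*u + 20) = (u - 5)*(u - 1)^2*(u + 1)*(u + 3)*(u - 4)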